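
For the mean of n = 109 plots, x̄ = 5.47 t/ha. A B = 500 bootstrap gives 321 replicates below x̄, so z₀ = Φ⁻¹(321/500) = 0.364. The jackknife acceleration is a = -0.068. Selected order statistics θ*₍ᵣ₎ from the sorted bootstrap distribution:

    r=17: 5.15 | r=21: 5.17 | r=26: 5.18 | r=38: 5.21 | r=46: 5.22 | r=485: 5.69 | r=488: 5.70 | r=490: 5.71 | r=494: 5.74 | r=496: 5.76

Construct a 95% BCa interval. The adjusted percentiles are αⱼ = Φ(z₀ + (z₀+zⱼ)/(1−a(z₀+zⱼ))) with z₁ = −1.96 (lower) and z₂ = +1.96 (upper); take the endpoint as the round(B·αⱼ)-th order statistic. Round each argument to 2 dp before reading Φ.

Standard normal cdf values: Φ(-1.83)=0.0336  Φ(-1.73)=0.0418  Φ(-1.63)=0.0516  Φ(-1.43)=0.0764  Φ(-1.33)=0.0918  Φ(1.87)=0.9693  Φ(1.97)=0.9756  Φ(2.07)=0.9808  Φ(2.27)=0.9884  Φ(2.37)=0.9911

(5.21, 5.76)

Lower: z₀ + z₁ = 0.364 + (-1.960) = -1.596; 1 − a(z₀+z₁) = 1 − (-0.068)(-1.596) = 0.8915; argument = 0.364 + (-1.596)/0.8915 = -1.4263 → -1.43.
α₁ = Φ(-1.43) = 0.0764; rank = round(500 × 0.0764) = 38; θ*₍38₎ = 5.21.
Upper: z₀ + z₂ = 2.324; 1 − a(z₀+z₂) = 1.1580; argument = 2.3709 → 2.37; α₂ = 0.9911; rank = 496; θ*₍496₎ = 5.76.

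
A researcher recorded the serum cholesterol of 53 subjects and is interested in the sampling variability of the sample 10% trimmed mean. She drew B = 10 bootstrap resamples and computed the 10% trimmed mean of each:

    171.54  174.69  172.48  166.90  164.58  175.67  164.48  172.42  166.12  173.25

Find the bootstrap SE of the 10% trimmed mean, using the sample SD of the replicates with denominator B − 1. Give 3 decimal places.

Bootstrap SE is the standard deviation of the 10 replicate 10% trimmed means.
Mean of replicates: (171.54 + 174.69 + 172.48 + 166.90 + 164.58 + 175.67 + 164.48 + 172.42 + 166.12 + 173.25) / 10 = 1702.1300 / 10 = 170.2130
Sum of squared deviations: (+1.3270)² + (+4.4770)² + (+2.2670)² + (−3.3130)² + (−5.6330)² + (+5.4570)² + (−5.7330)² + (+2.2070)² + (−4.0930)² + (+3.0370)² = 163.1434
Variance = 163.1434 / 9 = 18.1270
SE* = √18.1270

SE* = 4.258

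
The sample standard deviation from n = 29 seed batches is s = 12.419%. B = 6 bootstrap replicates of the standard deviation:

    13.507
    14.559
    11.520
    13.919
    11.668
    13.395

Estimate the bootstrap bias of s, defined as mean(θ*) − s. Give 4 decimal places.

mean(θ*) = (13.507 + 14.559 + 11.520 + 13.919 + 11.668 + 13.395) / 6 = 13.09467
bias = 13.09467 − 12.419

bias = +0.6757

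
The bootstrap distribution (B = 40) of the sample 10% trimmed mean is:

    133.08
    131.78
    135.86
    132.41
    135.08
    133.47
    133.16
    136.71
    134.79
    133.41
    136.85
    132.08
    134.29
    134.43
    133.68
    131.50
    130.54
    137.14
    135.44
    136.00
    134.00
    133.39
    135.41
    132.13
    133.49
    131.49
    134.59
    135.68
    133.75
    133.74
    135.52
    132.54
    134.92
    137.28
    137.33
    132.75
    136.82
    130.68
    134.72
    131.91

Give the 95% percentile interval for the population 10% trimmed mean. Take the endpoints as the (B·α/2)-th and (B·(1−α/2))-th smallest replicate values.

(130.54, 137.28)

Sorted replicates: 130.54, 130.68, 131.49, 131.50, 131.78, 131.91, 132.08, 132.13, 132.41, 132.54, 132.75, 133.08, 133.16, 133.39, 133.41, 133.47, 133.49, 133.68, 133.74, 133.75, 134.00, 134.29, 134.43, 134.59, 134.72, 134.79, 134.92, 135.08, 135.41, 135.44, 135.52, 135.68, 135.86, 136.00, 136.71, 136.82, 136.85, 137.14, 137.28, 137.33
α = 0.05; lower rank = 40 × 0.025 = 1; upper rank = 40 × 0.975 = 39.
The 1st smallest replicate is 130.54; the 39th is 137.28.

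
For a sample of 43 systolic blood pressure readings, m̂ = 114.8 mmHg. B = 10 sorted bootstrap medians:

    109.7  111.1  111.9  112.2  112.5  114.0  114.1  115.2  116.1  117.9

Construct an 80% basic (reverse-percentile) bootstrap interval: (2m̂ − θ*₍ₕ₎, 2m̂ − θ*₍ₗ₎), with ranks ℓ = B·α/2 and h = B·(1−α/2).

Percentile endpoints at ranks 1 and 9: θ*₍1₎ = 109.7, θ*₍9₎ = 116.1.
Basic interval reflects these around m̂:
  lower = 2 × 114.8 − 116.1 = 113.5
  upper = 2 × 114.8 − 109.7 = 119.9

(113.5, 119.9)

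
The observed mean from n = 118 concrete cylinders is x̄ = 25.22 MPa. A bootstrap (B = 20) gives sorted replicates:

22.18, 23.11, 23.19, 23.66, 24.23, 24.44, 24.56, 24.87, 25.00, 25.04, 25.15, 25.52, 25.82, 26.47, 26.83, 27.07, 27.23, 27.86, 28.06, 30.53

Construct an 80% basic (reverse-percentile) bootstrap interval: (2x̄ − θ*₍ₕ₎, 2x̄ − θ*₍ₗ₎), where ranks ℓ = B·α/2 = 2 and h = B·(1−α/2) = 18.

(22.58, 27.33)

Percentile endpoints at ranks 2 and 18: θ*₍2₎ = 23.11, θ*₍18₎ = 27.86.
Basic interval reflects these around x̄:
  lower = 2 × 25.22 − 27.86 = 22.58
  upper = 2 × 25.22 − 23.11 = 27.33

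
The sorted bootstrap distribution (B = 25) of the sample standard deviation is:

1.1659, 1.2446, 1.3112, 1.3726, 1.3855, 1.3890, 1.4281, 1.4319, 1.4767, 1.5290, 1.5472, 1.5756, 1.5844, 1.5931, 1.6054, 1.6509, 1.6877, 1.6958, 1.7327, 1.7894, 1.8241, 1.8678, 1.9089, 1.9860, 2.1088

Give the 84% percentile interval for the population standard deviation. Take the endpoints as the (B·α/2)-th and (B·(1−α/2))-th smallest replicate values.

α = 0.16; lower rank = 25 × 0.080 = 2; upper rank = 25 × 0.920 = 23.
The 2nd smallest replicate is 1.2446; the 23rd is 1.9089.

(1.2446, 1.9089)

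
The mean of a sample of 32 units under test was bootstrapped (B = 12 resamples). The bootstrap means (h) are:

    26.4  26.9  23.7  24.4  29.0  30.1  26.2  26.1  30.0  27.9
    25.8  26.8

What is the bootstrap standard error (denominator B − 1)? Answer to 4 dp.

Bootstrap SE is the standard deviation of the 12 replicate means.
Mean of replicates: (26.4 + 26.9 + 23.7 + 24.4 + 29.0 + 30.1 + 26.2 + 26.1 + 30.0 + 27.9 + 25.8 + 26.8) / 12 = 323.30000 / 12 = 26.94167
Sum of squared deviations: (−0.54167)² + (−0.04167)² + (−3.24167)² + (−2.54167)² + (+2.05833)² + (+3.15833)² + (−0.74167)² + (−0.84167)² + (+3.05833)² + (+0.95833)² + (−1.14167)² + (−0.14167)² = 44.32917
Variance = 44.32917 / 11 = 4.02992
SE* = √4.02992

SE* = 2.0075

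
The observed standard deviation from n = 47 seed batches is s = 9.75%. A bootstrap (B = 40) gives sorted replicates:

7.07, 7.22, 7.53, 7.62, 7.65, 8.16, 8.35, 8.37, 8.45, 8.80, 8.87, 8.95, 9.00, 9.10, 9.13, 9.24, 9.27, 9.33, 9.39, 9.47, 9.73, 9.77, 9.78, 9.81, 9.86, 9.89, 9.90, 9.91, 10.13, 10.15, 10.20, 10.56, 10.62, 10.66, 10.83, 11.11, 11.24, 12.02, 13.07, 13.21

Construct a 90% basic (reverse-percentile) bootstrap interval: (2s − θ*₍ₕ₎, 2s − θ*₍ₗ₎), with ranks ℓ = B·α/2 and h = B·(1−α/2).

Percentile endpoints at ranks 2 and 38: θ*₍2₎ = 7.22, θ*₍38₎ = 12.02.
Basic interval reflects these around s:
  lower = 2 × 9.75 − 12.02 = 7.48
  upper = 2 × 9.75 − 7.22 = 12.28

(7.48, 12.28)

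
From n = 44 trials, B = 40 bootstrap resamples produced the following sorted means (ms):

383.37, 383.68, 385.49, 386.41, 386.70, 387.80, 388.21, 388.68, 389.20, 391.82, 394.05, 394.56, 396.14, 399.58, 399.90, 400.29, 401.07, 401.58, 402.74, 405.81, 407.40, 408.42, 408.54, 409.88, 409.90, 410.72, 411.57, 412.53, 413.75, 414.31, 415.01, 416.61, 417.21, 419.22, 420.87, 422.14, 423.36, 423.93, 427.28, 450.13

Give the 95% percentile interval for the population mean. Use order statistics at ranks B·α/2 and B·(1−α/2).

α = 0.05; lower rank = 40 × 0.025 = 1; upper rank = 40 × 0.975 = 39.
The 1st smallest replicate is 383.37; the 39th is 427.28.

(383.37, 427.28)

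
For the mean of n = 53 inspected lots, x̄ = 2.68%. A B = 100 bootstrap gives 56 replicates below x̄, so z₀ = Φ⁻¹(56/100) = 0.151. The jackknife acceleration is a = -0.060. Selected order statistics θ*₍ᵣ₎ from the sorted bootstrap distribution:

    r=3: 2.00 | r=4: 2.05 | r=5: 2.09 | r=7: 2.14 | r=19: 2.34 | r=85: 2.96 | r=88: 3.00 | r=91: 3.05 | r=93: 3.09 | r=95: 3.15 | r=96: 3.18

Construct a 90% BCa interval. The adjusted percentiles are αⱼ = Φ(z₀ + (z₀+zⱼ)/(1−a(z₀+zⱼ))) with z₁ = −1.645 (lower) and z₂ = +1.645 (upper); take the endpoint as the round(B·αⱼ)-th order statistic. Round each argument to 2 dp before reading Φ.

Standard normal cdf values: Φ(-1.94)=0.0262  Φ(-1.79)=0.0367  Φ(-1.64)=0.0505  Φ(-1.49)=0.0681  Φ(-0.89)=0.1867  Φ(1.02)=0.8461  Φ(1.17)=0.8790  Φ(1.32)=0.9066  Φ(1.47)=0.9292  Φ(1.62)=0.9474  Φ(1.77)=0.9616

(2.14, 3.18)

Lower: z₀ + z₁ = 0.151 + (-1.645) = -1.494; 1 − a(z₀+z₁) = 1 − (-0.060)(-1.494) = 0.9104; argument = 0.151 + (-1.494)/0.9104 = -1.4901 → -1.49.
α₁ = Φ(-1.49) = 0.0681; rank = round(100 × 0.0681) = 7; θ*₍7₎ = 2.14.
Upper: z₀ + z₂ = 1.796; 1 − a(z₀+z₂) = 1.1078; argument = 1.7723 → 1.77; α₂ = 0.9616; rank = 96; θ*₍96₎ = 3.18.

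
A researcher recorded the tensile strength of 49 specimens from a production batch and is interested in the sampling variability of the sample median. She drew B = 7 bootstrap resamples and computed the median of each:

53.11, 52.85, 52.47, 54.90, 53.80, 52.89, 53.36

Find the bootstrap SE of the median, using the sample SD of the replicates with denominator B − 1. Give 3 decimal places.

SE* = 0.806

Bootstrap SE is the standard deviation of the 7 replicate medians.
Mean of replicates: (53.11 + 52.85 + 52.47 + 54.90 + 53.80 + 52.89 + 53.36) / 7 = 373.3800 / 7 = 53.3400
Sum of squared deviations: (−0.2300)² + (−0.4900)² + (−0.8700)² + (+1.5600)² + (+0.4600)² + (−0.4500)² + (+0.0200)² = 3.8980
Variance = 3.8980 / 6 = 0.6497
SE* = √0.6497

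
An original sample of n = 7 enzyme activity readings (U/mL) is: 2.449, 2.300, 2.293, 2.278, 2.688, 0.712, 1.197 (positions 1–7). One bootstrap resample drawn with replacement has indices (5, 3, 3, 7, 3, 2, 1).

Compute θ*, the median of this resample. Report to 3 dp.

θ* = 2.293

Resample values: 2.688, 2.293, 2.293, 1.197, 2.293, 2.300, 2.449.
Sorted: 1.197, 2.293, 2.293, 2.293, 2.300, 2.449, 2.688
Median = middle value = 2.293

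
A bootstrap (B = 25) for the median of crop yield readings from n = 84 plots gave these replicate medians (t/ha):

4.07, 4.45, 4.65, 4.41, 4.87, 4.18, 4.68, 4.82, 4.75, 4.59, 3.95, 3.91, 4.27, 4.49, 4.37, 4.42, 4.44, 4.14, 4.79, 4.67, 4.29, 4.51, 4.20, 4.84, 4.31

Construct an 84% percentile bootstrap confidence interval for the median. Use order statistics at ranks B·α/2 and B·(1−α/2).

(3.95, 4.82)

Sorted replicates: 3.91, 3.95, 4.07, 4.14, 4.18, 4.20, 4.27, 4.29, 4.31, 4.37, 4.41, 4.42, 4.44, 4.45, 4.49, 4.51, 4.59, 4.65, 4.67, 4.68, 4.75, 4.79, 4.82, 4.84, 4.87
α = 0.16; lower rank = 25 × 0.080 = 2; upper rank = 25 × 0.920 = 23.
The 2nd smallest replicate is 3.95; the 23rd is 4.82.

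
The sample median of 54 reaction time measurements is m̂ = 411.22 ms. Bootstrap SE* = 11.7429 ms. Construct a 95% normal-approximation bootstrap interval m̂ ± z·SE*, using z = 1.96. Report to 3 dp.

(388.204, 434.236)

Margin = 1.96 × 11.7429 = 23.0161
Interval: 411.22 ± 23.0161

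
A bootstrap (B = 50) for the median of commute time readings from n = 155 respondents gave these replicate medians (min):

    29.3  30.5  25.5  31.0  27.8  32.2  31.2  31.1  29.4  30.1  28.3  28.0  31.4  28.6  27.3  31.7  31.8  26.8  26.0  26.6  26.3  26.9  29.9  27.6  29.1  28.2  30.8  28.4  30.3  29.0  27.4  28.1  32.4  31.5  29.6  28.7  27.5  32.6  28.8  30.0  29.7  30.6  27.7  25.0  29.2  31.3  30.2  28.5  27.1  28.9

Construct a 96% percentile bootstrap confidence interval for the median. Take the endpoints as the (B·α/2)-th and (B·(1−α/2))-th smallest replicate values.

Sorted replicates: 25.0, 25.5, 26.0, 26.3, 26.6, 26.8, 26.9, 27.1, 27.3, 27.4, 27.5, 27.6, 27.7, 27.8, 28.0, 28.1, 28.2, 28.3, 28.4, 28.5, 28.6, 28.7, 28.8, 28.9, 29.0, 29.1, 29.2, 29.3, 29.4, 29.6, 29.7, 29.9, 30.0, 30.1, 30.2, 30.3, 30.5, 30.6, 30.8, 31.0, 31.1, 31.2, 31.3, 31.4, 31.5, 31.7, 31.8, 32.2, 32.4, 32.6
α = 0.04; lower rank = 50 × 0.020 = 1; upper rank = 50 × 0.980 = 49.
The 1st smallest replicate is 25.0; the 49th is 32.4.

(25.0, 32.4)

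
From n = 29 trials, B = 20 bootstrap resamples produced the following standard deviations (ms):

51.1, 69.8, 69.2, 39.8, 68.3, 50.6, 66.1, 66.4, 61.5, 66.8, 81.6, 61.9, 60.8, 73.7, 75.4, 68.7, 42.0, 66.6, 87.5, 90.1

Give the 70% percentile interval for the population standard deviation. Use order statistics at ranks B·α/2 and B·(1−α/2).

Sorted replicates: 39.8, 42.0, 50.6, 51.1, 60.8, 61.5, 61.9, 66.1, 66.4, 66.6, 66.8, 68.3, 68.7, 69.2, 69.8, 73.7, 75.4, 81.6, 87.5, 90.1
α = 0.30; lower rank = 20 × 0.150 = 3; upper rank = 20 × 0.850 = 17.
The 3rd smallest replicate is 50.6; the 17th is 75.4.

(50.6, 75.4)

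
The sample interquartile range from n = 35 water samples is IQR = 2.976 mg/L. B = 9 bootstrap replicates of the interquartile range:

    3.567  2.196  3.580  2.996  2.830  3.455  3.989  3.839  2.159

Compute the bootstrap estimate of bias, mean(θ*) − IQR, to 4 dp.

mean(θ*) = (3.567 + 2.196 + 3.580 + 2.996 + 2.830 + 3.455 + 3.989 + 3.839 + 2.159) / 9 = 3.17900
bias = 3.17900 − 2.976

bias = +0.2030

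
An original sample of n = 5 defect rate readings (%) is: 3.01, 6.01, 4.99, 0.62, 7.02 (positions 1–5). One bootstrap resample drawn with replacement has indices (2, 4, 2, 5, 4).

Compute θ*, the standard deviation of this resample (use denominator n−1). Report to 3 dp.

θ* = 3.164

Resample values: 6.01, 0.62, 6.01, 7.02, 0.62.
Mean = 4.0560; sum of squared deviations = 40.0337
s² = 40.0337 / 4 = 10.0084
s = √10.0084 = 3.164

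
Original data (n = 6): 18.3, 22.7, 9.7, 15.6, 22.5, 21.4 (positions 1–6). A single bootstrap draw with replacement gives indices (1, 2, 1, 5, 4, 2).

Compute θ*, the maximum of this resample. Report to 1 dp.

Resample values: 18.3, 22.7, 18.3, 22.5, 15.6, 22.7.
Maximum = 22.7

θ* = 22.7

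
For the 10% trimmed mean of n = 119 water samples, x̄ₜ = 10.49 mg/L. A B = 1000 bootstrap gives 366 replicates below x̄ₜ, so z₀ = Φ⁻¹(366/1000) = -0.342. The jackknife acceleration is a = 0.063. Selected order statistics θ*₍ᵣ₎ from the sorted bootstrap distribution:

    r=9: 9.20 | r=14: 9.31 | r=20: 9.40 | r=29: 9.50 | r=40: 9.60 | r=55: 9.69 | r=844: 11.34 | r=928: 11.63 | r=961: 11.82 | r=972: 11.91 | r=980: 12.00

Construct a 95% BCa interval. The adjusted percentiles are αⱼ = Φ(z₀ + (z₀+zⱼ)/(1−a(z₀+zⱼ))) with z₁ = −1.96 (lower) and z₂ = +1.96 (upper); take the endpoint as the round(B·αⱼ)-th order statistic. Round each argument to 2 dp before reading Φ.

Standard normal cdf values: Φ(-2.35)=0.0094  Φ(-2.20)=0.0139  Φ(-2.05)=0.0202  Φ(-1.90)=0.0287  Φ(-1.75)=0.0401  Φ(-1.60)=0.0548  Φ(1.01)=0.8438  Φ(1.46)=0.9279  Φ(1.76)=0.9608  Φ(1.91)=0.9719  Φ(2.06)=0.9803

(9.20, 11.63)

Lower: z₀ + z₁ = -0.342 + (-1.960) = -2.302; 1 − a(z₀+z₁) = 1 − (0.063)(-2.302) = 1.1450; argument = -0.342 + (-2.302)/1.1450 = -2.3524 → -2.35.
α₁ = Φ(-2.35) = 0.0094; rank = round(1000 × 0.0094) = 9; θ*₍9₎ = 9.20.
Upper: z₀ + z₂ = 1.618; 1 − a(z₀+z₂) = 0.8981; argument = 1.4596 → 1.46; α₂ = 0.9279; rank = 928; θ*₍928₎ = 11.63.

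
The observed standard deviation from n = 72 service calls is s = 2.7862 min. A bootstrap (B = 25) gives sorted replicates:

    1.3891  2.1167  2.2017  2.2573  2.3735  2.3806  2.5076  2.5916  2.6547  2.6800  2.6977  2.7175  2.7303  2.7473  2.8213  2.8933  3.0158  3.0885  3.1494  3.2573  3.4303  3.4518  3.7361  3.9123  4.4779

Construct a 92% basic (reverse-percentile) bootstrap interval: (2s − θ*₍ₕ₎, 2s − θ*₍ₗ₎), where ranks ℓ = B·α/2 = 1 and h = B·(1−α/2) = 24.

(1.6601, 4.1833)

Percentile endpoints at ranks 1 and 24: θ*₍1₎ = 1.3891, θ*₍24₎ = 3.9123.
Basic interval reflects these around s:
  lower = 2 × 2.7862 − 3.9123 = 1.6601
  upper = 2 × 2.7862 − 1.3891 = 4.1833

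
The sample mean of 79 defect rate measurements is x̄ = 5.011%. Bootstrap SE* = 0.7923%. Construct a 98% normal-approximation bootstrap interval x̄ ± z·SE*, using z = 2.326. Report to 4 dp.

Margin = 2.326 × 0.7923 = 1.84289
Interval: 5.011 ± 1.84289

(3.1681, 6.8539)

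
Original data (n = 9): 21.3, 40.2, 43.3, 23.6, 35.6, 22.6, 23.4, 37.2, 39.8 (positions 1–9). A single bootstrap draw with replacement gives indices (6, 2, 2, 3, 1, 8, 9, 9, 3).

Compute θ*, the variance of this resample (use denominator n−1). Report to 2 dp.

θ* = 70.79

Resample values: 22.6, 40.2, 40.2, 43.3, 21.3, 37.2, 39.8, 39.8, 43.3.
Mean = 36.4111; sum of squared deviations = 566.3089
s² = 566.3089 / 8 = 70.7886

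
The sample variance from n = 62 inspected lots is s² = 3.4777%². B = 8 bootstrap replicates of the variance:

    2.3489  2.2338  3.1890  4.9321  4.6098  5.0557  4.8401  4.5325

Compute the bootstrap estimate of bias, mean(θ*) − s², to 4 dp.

mean(θ*) = (2.3489 + 2.2338 + 3.1890 + 4.9321 + 4.6098 + 5.0557 + 4.8401 + 4.5325) / 8 = 3.96774
bias = 3.96774 − 3.4777

bias = +0.4900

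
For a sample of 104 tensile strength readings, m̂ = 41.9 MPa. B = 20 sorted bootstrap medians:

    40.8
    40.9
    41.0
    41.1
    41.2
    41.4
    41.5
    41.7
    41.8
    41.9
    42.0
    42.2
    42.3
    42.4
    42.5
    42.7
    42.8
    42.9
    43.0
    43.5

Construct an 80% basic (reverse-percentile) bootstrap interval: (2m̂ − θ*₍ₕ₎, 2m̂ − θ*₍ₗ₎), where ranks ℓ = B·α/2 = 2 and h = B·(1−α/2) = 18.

Percentile endpoints at ranks 2 and 18: θ*₍2₎ = 40.9, θ*₍18₎ = 42.9.
Basic interval reflects these around m̂:
  lower = 2 × 41.9 − 42.9 = 40.9
  upper = 2 × 41.9 − 40.9 = 42.9

(40.9, 42.9)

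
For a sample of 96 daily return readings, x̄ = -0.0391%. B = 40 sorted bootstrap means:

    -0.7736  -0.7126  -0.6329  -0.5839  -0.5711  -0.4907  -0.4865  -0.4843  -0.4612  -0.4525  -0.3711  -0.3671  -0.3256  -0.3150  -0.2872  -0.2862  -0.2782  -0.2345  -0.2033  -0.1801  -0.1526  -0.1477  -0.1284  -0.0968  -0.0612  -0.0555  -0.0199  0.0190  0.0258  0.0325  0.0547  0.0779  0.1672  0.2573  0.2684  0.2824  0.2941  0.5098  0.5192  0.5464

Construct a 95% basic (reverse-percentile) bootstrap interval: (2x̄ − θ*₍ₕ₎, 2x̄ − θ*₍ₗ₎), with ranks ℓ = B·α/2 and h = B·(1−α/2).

Percentile endpoints at ranks 1 and 39: θ*₍1₎ = -0.7736, θ*₍39₎ = 0.5192.
Basic interval reflects these around x̄:
  lower = 2 × -0.0391 − 0.5192 = -0.5974
  upper = 2 × -0.0391 − -0.7736 = 0.6954

(-0.5974, 0.6954)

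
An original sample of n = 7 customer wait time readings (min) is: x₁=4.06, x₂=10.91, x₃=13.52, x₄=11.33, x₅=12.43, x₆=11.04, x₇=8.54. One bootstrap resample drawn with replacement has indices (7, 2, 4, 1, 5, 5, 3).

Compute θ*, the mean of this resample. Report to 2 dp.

θ* = 10.46

Resample values: 8.54, 10.91, 11.33, 4.06, 12.43, 12.43, 13.52.
Mean = (8.54 + 10.91 + 11.33 + 4.06 + 12.43 + 12.43 + 13.52) / 7 = 73.220 / 7 = 10.46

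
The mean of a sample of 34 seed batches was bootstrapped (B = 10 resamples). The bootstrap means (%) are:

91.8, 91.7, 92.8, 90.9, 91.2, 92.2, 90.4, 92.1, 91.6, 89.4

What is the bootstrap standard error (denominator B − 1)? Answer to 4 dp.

SE* = 0.9814

Bootstrap SE is the standard deviation of the 10 replicate means.
Mean of replicates: (91.8 + 91.7 + 92.8 + 90.9 + 91.2 + 92.2 + 90.4 + 92.1 + 91.6 + 89.4) / 10 = 914.10000 / 10 = 91.41000
Sum of squared deviations: (+0.39000)² + (+0.29000)² + (+1.39000)² + (−0.51000)² + (−0.21000)² + (+0.79000)² + (−1.01000)² + (+0.69000)² + (+0.19000)² + (−2.01000)² = 8.66900
Variance = 8.66900 / 9 = 0.96322
SE* = √0.96322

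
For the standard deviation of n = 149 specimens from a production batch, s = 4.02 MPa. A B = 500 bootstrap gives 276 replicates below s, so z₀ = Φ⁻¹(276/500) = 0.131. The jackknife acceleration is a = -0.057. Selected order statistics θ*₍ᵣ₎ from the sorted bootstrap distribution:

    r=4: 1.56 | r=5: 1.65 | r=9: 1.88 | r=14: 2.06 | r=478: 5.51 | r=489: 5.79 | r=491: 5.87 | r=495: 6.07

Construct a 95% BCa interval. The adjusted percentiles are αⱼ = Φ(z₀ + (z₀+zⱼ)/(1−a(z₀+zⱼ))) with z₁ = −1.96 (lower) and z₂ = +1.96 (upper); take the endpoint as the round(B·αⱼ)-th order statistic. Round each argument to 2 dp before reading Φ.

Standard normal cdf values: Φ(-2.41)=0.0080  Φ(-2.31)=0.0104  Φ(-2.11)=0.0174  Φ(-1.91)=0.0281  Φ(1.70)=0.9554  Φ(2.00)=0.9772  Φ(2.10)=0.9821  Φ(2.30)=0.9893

(2.06, 5.79)

Lower: z₀ + z₁ = 0.131 + (-1.960) = -1.829; 1 − a(z₀+z₁) = 1 − (-0.057)(-1.829) = 0.8957; argument = 0.131 + (-1.829)/0.8957 = -1.9109 → -1.91.
α₁ = Φ(-1.91) = 0.0281; rank = round(500 × 0.0281) = 14; θ*₍14₎ = 2.06.
Upper: z₀ + z₂ = 2.091; 1 − a(z₀+z₂) = 1.1192; argument = 1.9993 → 2.00; α₂ = 0.9772; rank = 489; θ*₍489₎ = 5.79.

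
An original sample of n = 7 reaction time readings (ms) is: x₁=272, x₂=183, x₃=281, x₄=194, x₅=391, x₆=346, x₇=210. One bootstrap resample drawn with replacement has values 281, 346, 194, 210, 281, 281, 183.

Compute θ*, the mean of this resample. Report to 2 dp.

Mean = (281 + 346 + 194 + 210 + 281 + 281 + 183) / 7 = 1776.0 / 7 = 253.71

θ* = 253.71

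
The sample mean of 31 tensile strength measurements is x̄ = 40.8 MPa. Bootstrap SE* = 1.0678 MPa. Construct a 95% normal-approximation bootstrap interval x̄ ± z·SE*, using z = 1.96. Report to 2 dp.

Margin = 1.96 × 1.0678 = 2.093
Interval: 40.8 ± 2.093

(38.71, 42.89)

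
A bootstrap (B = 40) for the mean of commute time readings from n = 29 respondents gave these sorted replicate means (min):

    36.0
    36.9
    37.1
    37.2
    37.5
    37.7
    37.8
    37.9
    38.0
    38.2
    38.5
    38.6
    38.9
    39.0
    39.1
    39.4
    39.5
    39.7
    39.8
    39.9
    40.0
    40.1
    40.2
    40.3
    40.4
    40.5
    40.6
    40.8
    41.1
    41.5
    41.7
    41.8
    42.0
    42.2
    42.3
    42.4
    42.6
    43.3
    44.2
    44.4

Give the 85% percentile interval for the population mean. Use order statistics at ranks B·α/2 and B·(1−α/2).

(37.1, 42.6)

α = 0.15; lower rank = 40 × 0.075 = 3; upper rank = 40 × 0.925 = 37.
The 3rd smallest replicate is 37.1; the 37th is 42.6.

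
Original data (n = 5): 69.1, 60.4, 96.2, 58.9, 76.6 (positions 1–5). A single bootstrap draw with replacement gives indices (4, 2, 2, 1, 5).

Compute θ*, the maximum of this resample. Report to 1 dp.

Resample values: 58.9, 60.4, 60.4, 69.1, 76.6.
Maximum = 76.6

θ* = 76.6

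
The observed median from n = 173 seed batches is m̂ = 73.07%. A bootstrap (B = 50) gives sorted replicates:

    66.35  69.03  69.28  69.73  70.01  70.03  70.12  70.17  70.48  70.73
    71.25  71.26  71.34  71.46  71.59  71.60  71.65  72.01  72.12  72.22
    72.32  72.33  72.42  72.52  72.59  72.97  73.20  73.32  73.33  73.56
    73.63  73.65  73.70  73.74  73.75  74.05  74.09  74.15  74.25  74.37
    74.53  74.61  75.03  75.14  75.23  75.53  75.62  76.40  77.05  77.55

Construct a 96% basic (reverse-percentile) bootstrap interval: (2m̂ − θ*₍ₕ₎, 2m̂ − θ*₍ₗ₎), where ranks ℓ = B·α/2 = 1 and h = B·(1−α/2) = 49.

Percentile endpoints at ranks 1 and 49: θ*₍1₎ = 66.35, θ*₍49₎ = 77.05.
Basic interval reflects these around m̂:
  lower = 2 × 73.07 − 77.05 = 69.09
  upper = 2 × 73.07 − 66.35 = 79.79

(69.09, 79.79)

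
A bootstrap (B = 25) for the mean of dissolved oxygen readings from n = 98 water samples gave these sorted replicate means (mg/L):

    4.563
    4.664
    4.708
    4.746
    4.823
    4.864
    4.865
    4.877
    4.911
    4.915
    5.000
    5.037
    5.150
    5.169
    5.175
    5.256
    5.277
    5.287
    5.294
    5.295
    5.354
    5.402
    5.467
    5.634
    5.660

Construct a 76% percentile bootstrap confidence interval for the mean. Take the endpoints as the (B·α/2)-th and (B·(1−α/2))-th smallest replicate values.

(4.708, 5.402)

α = 0.24; lower rank = 25 × 0.120 = 3; upper rank = 25 × 0.880 = 22.
The 3rd smallest replicate is 4.708; the 22nd is 5.402.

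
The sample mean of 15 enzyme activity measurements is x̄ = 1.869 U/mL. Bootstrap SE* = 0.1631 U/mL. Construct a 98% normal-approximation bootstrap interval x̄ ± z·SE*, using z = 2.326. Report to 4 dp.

Margin = 2.326 × 0.1631 = 0.37937
Interval: 1.869 ± 0.37937

(1.4896, 2.2484)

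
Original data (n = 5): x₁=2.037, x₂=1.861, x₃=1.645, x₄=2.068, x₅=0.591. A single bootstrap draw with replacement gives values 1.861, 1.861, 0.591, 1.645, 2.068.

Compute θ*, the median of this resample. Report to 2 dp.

θ* = 1.86

Sorted: 0.591, 1.645, 1.861, 1.861, 2.068
Median = middle value = 1.86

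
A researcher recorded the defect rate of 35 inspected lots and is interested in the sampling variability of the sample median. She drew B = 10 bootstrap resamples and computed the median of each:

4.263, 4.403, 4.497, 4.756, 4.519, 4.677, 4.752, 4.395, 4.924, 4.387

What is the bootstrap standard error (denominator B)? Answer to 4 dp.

SE* = 0.1993

Bootstrap SE is the standard deviation of the 10 replicate medians.
Mean of replicates: (4.263 + 4.403 + 4.497 + 4.756 + 4.519 + 4.677 + 4.752 + 4.395 + 4.924 + 4.387) / 10 = 45.57300 / 10 = 4.55730
Sum of squared deviations: (−0.29430)² + (−0.15430)² + (−0.06030)² + (+0.19870)² + (−0.03830)² + (+0.11970)² + (+0.19470)² + (−0.16230)² + (+0.36670)² + (−0.17030)² = 0.39705
Variance = 0.39705 / 10 = 0.03971
SE* = √0.03971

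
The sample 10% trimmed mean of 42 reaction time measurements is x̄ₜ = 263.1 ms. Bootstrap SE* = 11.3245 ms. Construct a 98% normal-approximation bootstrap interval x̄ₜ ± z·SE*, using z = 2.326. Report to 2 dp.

Margin = 2.326 × 11.3245 = 26.341
Interval: 263.1 ± 26.341

(236.76, 289.44)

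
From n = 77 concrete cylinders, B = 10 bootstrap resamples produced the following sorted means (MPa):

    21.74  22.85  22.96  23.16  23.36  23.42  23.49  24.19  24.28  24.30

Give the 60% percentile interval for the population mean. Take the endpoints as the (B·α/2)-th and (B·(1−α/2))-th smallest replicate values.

α = 0.40; lower rank = 10 × 0.200 = 2; upper rank = 10 × 0.800 = 8.
The 2nd smallest replicate is 22.85; the 8th is 24.19.

(22.85, 24.19)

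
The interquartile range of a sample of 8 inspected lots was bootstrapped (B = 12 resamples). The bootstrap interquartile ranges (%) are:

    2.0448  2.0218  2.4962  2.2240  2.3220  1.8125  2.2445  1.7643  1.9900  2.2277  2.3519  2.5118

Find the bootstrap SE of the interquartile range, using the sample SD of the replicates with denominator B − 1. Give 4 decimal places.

Bootstrap SE is the standard deviation of the 12 replicate interquartile ranges.
Mean of replicates: (2.0448 + 2.0218 + 2.4962 + 2.2240 + 2.3220 + 1.8125 + 2.2445 + 1.7643 + 1.9900 + 2.2277 + 2.3519 + 2.5118) / 12 = 26.01150 / 12 = 2.16763
Sum of squared deviations: (−0.12283)² + (−0.14583)² + (+0.32857)² + (+0.05638)² + (+0.15437)² + (−0.35513)² + (+0.07687)² + (−0.40333)² + (−0.17763)² + (+0.06007)² + (+0.18427)² + (+0.34417)² = 0.65359
Variance = 0.65359 / 11 = 0.05942
SE* = √0.05942

SE* = 0.2438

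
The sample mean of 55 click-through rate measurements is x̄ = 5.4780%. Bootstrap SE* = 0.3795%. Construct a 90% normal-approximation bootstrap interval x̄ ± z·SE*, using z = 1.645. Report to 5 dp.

Margin = 1.645 × 0.3795 = 0.624278
Interval: 5.4780 ± 0.624278

(4.85372, 6.10228)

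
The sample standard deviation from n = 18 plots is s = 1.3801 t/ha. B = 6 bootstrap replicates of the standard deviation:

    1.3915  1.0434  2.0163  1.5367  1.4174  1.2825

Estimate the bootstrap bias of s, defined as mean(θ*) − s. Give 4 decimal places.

bias = +0.0679

mean(θ*) = (1.3915 + 1.0434 + 2.0163 + 1.5367 + 1.4174 + 1.2825) / 6 = 1.44797
bias = 1.44797 − 1.3801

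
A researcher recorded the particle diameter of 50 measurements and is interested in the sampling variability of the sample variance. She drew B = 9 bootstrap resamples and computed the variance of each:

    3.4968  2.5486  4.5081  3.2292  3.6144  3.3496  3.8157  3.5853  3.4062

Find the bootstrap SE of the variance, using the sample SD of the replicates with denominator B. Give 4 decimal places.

Bootstrap SE is the standard deviation of the 9 replicate variances.
Mean of replicates: (3.4968 + 2.5486 + 4.5081 + 3.2292 + 3.6144 + 3.3496 + 3.8157 + 3.5853 + 3.4062) / 9 = 31.55390 / 9 = 3.50599
Sum of squared deviations: (−0.00919)² + (−0.95739)² + (+1.00211)² + (−0.27679)² + (+0.10841)² + (−0.15639)² + (+0.30971)² + (+0.07931)² + (−0.09979)² = 2.14590
Variance = 2.14590 / 9 = 0.23843
SE* = √0.23843

SE* = 0.4883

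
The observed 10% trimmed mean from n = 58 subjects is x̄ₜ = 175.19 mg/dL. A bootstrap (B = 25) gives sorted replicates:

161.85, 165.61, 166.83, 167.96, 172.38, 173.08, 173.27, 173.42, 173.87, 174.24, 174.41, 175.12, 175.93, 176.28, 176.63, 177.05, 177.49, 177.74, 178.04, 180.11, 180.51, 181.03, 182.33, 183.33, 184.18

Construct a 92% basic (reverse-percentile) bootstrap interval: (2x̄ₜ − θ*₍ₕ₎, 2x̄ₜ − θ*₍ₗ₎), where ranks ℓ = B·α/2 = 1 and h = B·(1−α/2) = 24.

Percentile endpoints at ranks 1 and 24: θ*₍1₎ = 161.85, θ*₍24₎ = 183.33.
Basic interval reflects these around x̄ₜ:
  lower = 2 × 175.19 − 183.33 = 167.05
  upper = 2 × 175.19 − 161.85 = 188.53

(167.05, 188.53)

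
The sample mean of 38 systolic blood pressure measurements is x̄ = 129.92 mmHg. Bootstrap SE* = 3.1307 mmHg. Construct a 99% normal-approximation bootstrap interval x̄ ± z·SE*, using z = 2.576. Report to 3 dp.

(121.855, 137.985)

Margin = 2.576 × 3.1307 = 8.0647
Interval: 129.92 ± 8.0647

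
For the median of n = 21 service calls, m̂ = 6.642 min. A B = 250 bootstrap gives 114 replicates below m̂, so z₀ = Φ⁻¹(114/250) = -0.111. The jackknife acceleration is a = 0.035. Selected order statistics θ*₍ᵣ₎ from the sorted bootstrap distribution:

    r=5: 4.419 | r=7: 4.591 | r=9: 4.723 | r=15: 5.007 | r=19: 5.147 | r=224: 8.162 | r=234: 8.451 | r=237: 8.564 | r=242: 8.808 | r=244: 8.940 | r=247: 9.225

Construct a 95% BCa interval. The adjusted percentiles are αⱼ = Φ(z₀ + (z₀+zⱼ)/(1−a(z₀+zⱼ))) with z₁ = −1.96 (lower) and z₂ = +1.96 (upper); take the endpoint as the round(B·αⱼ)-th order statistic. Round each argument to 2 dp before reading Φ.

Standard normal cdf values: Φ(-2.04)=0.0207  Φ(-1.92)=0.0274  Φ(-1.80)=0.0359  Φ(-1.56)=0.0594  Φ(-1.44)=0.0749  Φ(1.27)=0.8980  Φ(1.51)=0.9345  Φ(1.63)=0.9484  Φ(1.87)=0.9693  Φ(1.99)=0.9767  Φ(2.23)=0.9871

Lower: z₀ + z₁ = -0.111 + (-1.960) = -2.071; 1 − a(z₀+z₁) = 1 − (0.035)(-2.071) = 1.0725; argument = -0.111 + (-2.071)/1.0725 = -2.0420 → -2.04.
α₁ = Φ(-2.04) = 0.0207; rank = round(250 × 0.0207) = 5; θ*₍5₎ = 4.419.
Upper: z₀ + z₂ = 1.849; 1 − a(z₀+z₂) = 0.9353; argument = 1.8659 → 1.87; α₂ = 0.9693; rank = 242; θ*₍242₎ = 8.808.

(4.419, 8.808)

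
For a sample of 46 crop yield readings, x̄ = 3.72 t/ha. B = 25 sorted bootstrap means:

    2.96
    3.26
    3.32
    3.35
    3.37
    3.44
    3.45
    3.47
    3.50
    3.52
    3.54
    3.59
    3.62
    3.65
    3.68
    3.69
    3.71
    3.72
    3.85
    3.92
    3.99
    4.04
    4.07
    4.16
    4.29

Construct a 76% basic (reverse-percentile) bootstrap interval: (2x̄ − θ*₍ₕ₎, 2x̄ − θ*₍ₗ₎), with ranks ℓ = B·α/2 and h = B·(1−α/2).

(3.40, 4.12)

Percentile endpoints at ranks 3 and 22: θ*₍3₎ = 3.32, θ*₍22₎ = 4.04.
Basic interval reflects these around x̄:
  lower = 2 × 3.72 − 4.04 = 3.40
  upper = 2 × 3.72 − 3.32 = 4.12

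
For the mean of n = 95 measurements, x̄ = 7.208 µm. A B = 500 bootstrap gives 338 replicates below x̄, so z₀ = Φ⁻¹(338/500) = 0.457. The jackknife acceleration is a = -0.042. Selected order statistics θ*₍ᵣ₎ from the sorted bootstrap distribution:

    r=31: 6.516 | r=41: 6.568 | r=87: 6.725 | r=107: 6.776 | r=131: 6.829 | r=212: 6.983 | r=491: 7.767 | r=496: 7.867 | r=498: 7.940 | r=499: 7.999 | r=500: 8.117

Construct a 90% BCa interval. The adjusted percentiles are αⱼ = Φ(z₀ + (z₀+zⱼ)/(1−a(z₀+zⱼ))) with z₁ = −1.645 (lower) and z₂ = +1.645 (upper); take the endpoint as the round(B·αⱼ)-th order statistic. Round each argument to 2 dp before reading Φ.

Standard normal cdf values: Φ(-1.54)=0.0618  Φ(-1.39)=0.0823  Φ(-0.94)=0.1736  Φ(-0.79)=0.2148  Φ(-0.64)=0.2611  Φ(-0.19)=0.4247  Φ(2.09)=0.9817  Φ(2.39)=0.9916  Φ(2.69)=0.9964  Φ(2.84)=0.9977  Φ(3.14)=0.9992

Lower: z₀ + z₁ = 0.457 + (-1.645) = -1.188; 1 − a(z₀+z₁) = 1 − (-0.042)(-1.188) = 0.9501; argument = 0.457 + (-1.188)/0.9501 = -0.7934 → -0.79.
α₁ = Φ(-0.79) = 0.2148; rank = round(500 × 0.2148) = 107; θ*₍107₎ = 6.776.
Upper: z₀ + z₂ = 2.102; 1 − a(z₀+z₂) = 1.0883; argument = 2.3885 → 2.39; α₂ = 0.9916; rank = 496; θ*₍496₎ = 7.867.

(6.776, 7.867)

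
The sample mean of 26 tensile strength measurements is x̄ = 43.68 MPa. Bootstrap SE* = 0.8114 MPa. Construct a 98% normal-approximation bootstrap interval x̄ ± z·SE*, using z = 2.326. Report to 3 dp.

(41.793, 45.567)

Margin = 2.326 × 0.8114 = 1.8873
Interval: 43.68 ± 1.8873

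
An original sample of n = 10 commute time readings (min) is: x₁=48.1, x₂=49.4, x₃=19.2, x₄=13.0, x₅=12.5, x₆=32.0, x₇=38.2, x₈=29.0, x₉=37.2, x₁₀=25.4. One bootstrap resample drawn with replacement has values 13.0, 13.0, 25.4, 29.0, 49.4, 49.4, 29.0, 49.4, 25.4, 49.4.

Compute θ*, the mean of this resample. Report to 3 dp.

θ* = 33.240

Mean = (13.0 + 13.0 + 25.4 + 29.0 + 49.4 + 49.4 + 29.0 + 49.4 + 25.4 + 49.4) / 10 = 332.40 / 10 = 33.240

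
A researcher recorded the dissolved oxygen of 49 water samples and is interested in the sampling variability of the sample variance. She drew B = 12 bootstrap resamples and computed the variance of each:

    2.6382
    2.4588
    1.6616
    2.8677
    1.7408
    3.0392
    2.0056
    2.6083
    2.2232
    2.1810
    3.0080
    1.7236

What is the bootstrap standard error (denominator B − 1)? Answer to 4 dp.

SE* = 0.4989

Bootstrap SE is the standard deviation of the 12 replicate variances.
Mean of replicates: (2.6382 + 2.4588 + 1.6616 + 2.8677 + 1.7408 + 3.0392 + 2.0056 + 2.6083 + 2.2232 + 2.1810 + 3.0080 + 1.7236) / 12 = 28.15600 / 12 = 2.34633
Sum of squared deviations: (+0.29187)² + (+0.11247)² + (−0.68473)² + (+0.52137)² + (−0.60553)² + (+0.69287)² + (−0.34073)² + (+0.26197)² + (−0.12313)² + (−0.16533)² + (+0.66167)² + (−0.62273)² = 2.73807
Variance = 2.73807 / 11 = 0.24892
SE* = √0.24892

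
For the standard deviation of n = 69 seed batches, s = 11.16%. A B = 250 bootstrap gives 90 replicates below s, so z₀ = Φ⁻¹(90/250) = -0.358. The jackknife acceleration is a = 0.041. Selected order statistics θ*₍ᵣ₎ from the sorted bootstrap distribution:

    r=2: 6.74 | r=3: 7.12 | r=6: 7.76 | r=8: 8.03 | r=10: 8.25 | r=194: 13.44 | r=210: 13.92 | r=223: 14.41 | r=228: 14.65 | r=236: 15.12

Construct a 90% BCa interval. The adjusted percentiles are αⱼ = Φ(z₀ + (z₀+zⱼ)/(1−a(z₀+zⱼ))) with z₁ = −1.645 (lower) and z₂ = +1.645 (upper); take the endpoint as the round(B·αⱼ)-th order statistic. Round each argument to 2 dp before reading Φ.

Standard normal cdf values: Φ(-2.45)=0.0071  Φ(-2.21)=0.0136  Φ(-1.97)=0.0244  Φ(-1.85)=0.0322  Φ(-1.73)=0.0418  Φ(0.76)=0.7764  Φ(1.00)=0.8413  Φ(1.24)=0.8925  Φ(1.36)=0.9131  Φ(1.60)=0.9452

Lower: z₀ + z₁ = -0.358 + (-1.645) = -2.003; 1 − a(z₀+z₁) = 1 − (0.041)(-2.003) = 1.0821; argument = -0.358 + (-2.003)/1.0821 = -2.2090 → -2.21.
α₁ = Φ(-2.21) = 0.0136; rank = round(250 × 0.0136) = 3; θ*₍3₎ = 7.12.
Upper: z₀ + z₂ = 1.287; 1 − a(z₀+z₂) = 0.9472; argument = 1.0007 → 1.00; α₂ = 0.8413; rank = 210; θ*₍210₎ = 13.92.

(7.12, 13.92)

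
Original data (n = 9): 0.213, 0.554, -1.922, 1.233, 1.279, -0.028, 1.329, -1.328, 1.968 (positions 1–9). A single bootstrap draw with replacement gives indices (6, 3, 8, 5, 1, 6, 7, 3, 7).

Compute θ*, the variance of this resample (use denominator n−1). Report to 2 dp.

Resample values: -0.028, -1.922, -1.328, 1.279, 0.213, -0.028, 1.329, -1.922, 1.329.
Mean = -0.1198; sum of squared deviations = 14.2379
s² = 14.2379 / 8 = 1.7797

θ* = 1.78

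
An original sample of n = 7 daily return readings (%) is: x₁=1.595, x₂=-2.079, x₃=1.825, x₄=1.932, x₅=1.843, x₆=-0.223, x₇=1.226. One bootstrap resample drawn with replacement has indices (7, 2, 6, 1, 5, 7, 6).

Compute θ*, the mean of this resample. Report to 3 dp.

θ* = 0.481

Resample values: 1.226, -2.079, -0.223, 1.595, 1.843, 1.226, -0.223.
Mean = (1.226 + (-2.079) + (-0.223) + 1.595 + 1.843 + 1.226 + (-0.223)) / 7 = 3.3650 / 7 = 0.481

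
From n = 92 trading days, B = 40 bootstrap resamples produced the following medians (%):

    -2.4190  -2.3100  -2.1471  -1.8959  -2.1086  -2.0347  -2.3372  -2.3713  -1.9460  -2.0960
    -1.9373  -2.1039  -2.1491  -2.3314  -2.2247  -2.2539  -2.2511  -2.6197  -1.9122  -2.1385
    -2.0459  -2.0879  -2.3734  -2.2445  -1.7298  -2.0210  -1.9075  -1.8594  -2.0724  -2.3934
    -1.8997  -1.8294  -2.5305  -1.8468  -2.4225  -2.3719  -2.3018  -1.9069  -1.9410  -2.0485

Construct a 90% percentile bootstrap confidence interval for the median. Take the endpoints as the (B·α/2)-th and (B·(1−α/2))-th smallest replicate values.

(-2.5305, -1.8468)

Sorted replicates: -2.6197, -2.5305, -2.4225, -2.4190, -2.3934, -2.3734, -2.3719, -2.3713, -2.3372, -2.3314, -2.3100, -2.3018, -2.2539, -2.2511, -2.2445, -2.2247, -2.1491, -2.1471, -2.1385, -2.1086, -2.1039, -2.0960, -2.0879, -2.0724, -2.0485, -2.0459, -2.0347, -2.0210, -1.9460, -1.9410, -1.9373, -1.9122, -1.9075, -1.9069, -1.8997, -1.8959, -1.8594, -1.8468, -1.8294, -1.7298
α = 0.10; lower rank = 40 × 0.050 = 2; upper rank = 40 × 0.950 = 38.
The 2nd smallest replicate is -2.5305; the 38th is -1.8468.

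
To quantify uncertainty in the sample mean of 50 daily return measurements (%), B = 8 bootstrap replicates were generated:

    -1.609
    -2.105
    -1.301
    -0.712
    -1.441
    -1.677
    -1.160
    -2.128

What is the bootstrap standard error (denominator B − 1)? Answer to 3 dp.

SE* = 0.475

Bootstrap SE is the standard deviation of the 8 replicate means.
Mean of replicates: ((-1.609) + (-2.105) + (-1.301) + (-0.712) + (-1.441) + (-1.677) + (-1.160) + (-2.128)) / 8 = -12.1330 / 8 = -1.5166
Sum of squared deviations: (−0.0924)² + (−0.5884)² + (+0.2156)² + (+0.8046)² + (+0.0756)² + (−0.1604)² + (+0.3566)² + (−0.6114)² = 1.5810
Variance = 1.5810 / 7 = 0.2259
SE* = √0.2259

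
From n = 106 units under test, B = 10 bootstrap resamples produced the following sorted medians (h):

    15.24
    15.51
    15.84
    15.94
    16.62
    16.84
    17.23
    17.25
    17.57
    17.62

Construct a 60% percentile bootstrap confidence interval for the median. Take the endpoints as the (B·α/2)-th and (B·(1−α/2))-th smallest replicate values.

α = 0.40; lower rank = 10 × 0.200 = 2; upper rank = 10 × 0.800 = 8.
The 2nd smallest replicate is 15.51; the 8th is 17.25.

(15.51, 17.25)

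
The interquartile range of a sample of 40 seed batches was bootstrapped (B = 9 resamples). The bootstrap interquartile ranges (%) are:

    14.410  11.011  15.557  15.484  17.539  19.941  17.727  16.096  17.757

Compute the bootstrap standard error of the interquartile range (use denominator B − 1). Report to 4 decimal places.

Bootstrap SE is the standard deviation of the 9 replicate interquartile ranges.
Mean of replicates: (14.410 + 11.011 + 15.557 + 15.484 + 17.539 + 19.941 + 17.727 + 16.096 + 17.757) / 9 = 145.52200 / 9 = 16.16911
Sum of squared deviations: (−1.75911)² + (−5.15811)² + (−0.61211)² + (−0.68511)² + (+1.36989)² + (+3.77189)² + (+1.55789)² + (−0.07311)² + (+1.58789)² = 51.60213
Variance = 51.60213 / 8 = 6.45027
SE* = √6.45027

SE* = 2.5397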